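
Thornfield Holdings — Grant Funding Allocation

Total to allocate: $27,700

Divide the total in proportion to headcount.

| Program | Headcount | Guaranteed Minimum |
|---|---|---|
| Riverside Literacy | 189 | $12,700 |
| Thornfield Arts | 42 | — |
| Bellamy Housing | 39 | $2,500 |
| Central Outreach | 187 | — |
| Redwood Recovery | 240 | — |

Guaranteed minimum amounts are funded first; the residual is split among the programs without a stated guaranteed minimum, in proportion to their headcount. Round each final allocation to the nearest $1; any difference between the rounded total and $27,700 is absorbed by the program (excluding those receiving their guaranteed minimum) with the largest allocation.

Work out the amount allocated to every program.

Riverside Literacy: $12,700 | Thornfield Arts: $1,119 | Bellamy Housing: $2,500 | Central Outreach: $4,984 | Redwood Recovery: $6,397

Guaranteed amounts: Riverside Literacy $12,700; Bellamy Housing $2,500. Remaining pool $12,500.
Remaining pool split over remaining headcount 469: Thornfield Arts 1,119.40 → $1,119; Central Outreach 4,984.01 → $4,984; Redwood Recovery 6,396.59 → $6,397.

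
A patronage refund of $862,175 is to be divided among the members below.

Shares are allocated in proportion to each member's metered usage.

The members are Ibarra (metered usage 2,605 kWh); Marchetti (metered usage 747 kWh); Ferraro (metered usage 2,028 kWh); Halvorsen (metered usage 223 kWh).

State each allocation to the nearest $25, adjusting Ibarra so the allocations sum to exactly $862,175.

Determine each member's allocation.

Ibarra: $400,825 · Marchetti: $114,950 · Ferraro: $312,075 · Halvorsen: $34,325

Combined metered usage = 5,603.
Raw shares: Ibarra 2,605/5,603 × $862,175 = 400,850.59; Marchetti 747/5,603 × $862,175 = 114,946.41; Ferraro 2,028/5,603 × $862,175 = 312,063.34; Halvorsen 223/5,603 × $862,175 = 34,314.66.
Rounded to nearest $25: Ibarra $400,850; Marchetti $114,950; Ferraro $312,075; Halvorsen $34,325. Sum = $862,200.
Difference $862,175 − $862,200 = −$25 applied to Ibarra: Ibarra becomes $400,825.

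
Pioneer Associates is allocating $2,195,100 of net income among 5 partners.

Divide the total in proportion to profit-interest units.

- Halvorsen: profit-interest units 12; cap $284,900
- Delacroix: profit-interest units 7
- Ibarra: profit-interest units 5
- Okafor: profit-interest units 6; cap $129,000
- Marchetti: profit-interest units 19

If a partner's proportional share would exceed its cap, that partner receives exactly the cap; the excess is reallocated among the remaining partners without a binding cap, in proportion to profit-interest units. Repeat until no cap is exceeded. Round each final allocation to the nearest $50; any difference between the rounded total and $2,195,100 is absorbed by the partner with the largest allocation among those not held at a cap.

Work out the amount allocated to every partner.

Halvorsen: $284,900; Delacroix: $402,200; Ibarra: $287,300; Okafor: $129,000; Marchetti: $1,091,700

Profit-interest units total: 49.
Pro-rata shares before constraints: Halvorsen 537,575.51; Delacroix 313,585.71; Ibarra 223,989.80; Okafor 268,787.76; Marchetti 851,161.22.
Cap binds for Halvorsen ($284,900), Okafor ($129,000); residual $1,781,200 reallocated over remaining profit-interest units 31.
Redistributed shares: Delacroix 402,206.45 → $402,200; Ibarra 287,290.32 → $287,300; Marchetti 1,091,703.23 → $1,091,700.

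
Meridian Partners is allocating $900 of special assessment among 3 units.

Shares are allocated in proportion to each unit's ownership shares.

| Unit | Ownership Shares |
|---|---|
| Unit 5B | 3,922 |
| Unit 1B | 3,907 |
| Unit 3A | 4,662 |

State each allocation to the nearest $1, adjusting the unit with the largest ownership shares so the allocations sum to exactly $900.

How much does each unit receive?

Unit 5B: $283 · Unit 1B: $282 · Unit 3A: $335

Sum of ownership shares: 3,922 + 3,907 + 4,662 = 12,491.
Unrounded shares: Unit 5B 282.59; Unit 1B 281.51; Unit 3A 335.91.
At nearest $1: Unit 5B $283; Unit 1B $282; Unit 3A $336. Sum = $901.
Difference $900 − $901 = −$1 applied to largest ownership shares (Unit 3A): Unit 3A becomes $335.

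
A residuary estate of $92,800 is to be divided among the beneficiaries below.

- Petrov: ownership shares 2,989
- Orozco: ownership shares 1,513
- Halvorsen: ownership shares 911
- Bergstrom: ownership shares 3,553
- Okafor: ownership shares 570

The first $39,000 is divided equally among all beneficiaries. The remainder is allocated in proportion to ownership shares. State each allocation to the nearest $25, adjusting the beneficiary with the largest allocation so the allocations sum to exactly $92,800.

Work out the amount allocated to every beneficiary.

Petrov: $24,675; Orozco: $16,325; Halvorsen: $12,950; Bergstrom: $27,825; Okafor: $11,025

$39,000 shared equally gives $7,800 per beneficiary.
Remainder $53,800 by ownership shares (total 9,536): Petrov 16,863.28 → $16,875; Orozco 8,536.01 → $8,525; Halvorsen 5,139.66 → $5,150; Bergstrom 20,045.24 → $20,050; Okafor 3,215.81 → $3,225.
Rounding difference −$25 on remainder applied to Bergstrom.
Totals: Petrov $7,800 + $16,875 = $24,675; Orozco $7,800 + $8,525 = $16,325; Halvorsen $7,800 + $5,150 = $12,950; Bergstrom $7,800 + $20,025 = $27,825; Okafor $7,800 + $3,225 = $11,025.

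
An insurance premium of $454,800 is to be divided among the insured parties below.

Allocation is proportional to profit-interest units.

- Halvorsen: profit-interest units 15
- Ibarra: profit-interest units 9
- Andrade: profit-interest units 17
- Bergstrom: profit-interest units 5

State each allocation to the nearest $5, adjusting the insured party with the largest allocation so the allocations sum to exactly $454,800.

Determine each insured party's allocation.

Halvorsen: $148,305 · Ibarra: $88,985 · Andrade: $168,075 · Bergstrom: $49,435

Sum of profit-interest units: 46.
Pro-rata amounts: Halvorsen 15/46 × $454,800 = 148,304.35; Ibarra 9/46 × $454,800 = 88,982.61; Andrade 17/46 × $454,800 = 168,078.26; Bergstrom 5/46 × $454,800 = 49,434.78.
After rounding ($5): Halvorsen $148,305; Ibarra $88,985; Andrade $168,080; Bergstrom $49,435. Sum = $454,805.
Difference $454,800 − $454,805 = −$5 applied to largest allocation (Andrade): Andrade becomes $168,075.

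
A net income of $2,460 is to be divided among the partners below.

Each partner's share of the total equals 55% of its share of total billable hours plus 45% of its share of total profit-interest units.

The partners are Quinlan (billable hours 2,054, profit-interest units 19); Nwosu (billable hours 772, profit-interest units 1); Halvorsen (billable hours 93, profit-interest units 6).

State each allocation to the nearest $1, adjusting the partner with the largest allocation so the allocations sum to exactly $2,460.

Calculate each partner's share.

Quinlan: $1,761 · Nwosu: $400 · Halvorsen: $299

Totals — billable hours 2,919, profit-interest units 26.
Composite weights (55% billable hours + 45% profit-interest units): Quinlan 0.7159; Nwosu 0.1628; Halvorsen 0.1214.
Raw shares: Quinlan 1,761.02; Nwosu 400.41; Halvorsen 298.57.
Rounded to nearest $1: Quinlan $1,761; Nwosu $400; Halvorsen $299. Sum = $2,460.
No rounding difference to absorb.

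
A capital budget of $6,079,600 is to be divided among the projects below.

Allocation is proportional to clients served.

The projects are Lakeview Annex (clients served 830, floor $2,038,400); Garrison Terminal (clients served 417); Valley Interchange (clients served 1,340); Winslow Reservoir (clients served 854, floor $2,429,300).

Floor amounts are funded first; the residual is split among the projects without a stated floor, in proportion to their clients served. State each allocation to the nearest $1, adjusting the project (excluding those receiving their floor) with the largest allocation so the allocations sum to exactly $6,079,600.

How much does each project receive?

Lakeview Annex: $2,038,400 · Garrison Terminal: $382,562 · Valley Interchange: $1,229,338 · Winslow Reservoir: $2,429,300

Guaranteed amounts: Lakeview Annex $2,038,400; Winslow Reservoir $2,429,300. Balance $1,611,900.
Balance split over remaining clients served 1,757: Garrison Terminal 382,562.49 → $382,562; Valley Interchange 1,229,337.51 → $1,229,338.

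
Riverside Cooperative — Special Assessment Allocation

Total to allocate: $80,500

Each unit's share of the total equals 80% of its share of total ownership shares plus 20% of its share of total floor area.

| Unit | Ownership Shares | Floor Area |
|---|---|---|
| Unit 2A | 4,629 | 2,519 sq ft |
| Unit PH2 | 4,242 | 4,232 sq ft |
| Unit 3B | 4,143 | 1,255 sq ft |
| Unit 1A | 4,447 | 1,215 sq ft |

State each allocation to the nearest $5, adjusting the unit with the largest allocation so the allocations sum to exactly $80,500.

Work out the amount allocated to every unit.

Unit 2A: $21,470 · Unit PH2: $23,035 · Unit 3B: $17,470 · Unit 1A: $18,525

Totals — ownership shares 17,461, floor area 9,221.
Composite weights (80% ownership shares + 20% floor area): Unit 2A 0.2667; Unit PH2 0.2861; Unit 3B 0.2170; Unit 1A 0.2301.
Pro-rata amounts: Unit 2A 21,470.98; Unit PH2 23,034.56; Unit 3B 17,471.54; Unit 1A 18,522.92.
Rounded to nearest $5: Unit 2A $21,470; Unit PH2 $23,035; Unit 3B $17,470; Unit 1A $18,525. Sum = $80,500.
Sum already equals the total — no adjustment.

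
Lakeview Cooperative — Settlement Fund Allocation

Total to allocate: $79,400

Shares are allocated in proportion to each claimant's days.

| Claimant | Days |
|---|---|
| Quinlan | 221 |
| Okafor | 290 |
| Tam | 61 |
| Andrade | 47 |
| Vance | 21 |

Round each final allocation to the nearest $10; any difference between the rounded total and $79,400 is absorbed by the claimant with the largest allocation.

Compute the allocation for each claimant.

Total days = 640.
Unrounded shares: Quinlan 221/640 × $79,400 = 27,417.81; Okafor 290/640 × $79,400 = 35,978.12; Tam 61/640 × $79,400 = 7,567.81; Andrade 47/640 × $79,400 = 5,830.94; Vance 21/640 × $79,400 = 2,605.31.
At nearest $10: Quinlan $27,420; Okafor $35,980; Tam $7,570; Andrade $5,830; Vance $2,610. Sum = $79,410.
Difference $79,400 − $79,410 = −$10 applied to largest allocation (Okafor): Okafor becomes $35,970.

Quinlan: $27,420; Okafor: $35,970; Tam: $7,570; Andrade: $5,830; Vance: $2,610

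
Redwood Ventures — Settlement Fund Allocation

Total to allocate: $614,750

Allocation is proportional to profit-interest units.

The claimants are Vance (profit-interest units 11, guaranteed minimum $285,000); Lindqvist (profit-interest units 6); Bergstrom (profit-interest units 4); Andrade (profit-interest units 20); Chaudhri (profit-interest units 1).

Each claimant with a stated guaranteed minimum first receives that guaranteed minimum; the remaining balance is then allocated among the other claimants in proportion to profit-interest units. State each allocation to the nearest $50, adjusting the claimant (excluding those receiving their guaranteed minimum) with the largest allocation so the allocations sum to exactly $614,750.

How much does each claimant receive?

Minimums first: Vance $285,000. Remaining pool $329,750.
Remaining pool split over remaining profit-interest units 31: Lindqvist 63,822.58 → $63,800; Bergstrom 42,548.39 → $42,550; Andrade 212,741.94 → $212,750; Chaudhri 10,637.10 → $10,650.

Vance: $285,000 · Lindqvist: $63,800 · Bergstrom: $42,550 · Andrade: $212,750 · Chaudhri: $10,650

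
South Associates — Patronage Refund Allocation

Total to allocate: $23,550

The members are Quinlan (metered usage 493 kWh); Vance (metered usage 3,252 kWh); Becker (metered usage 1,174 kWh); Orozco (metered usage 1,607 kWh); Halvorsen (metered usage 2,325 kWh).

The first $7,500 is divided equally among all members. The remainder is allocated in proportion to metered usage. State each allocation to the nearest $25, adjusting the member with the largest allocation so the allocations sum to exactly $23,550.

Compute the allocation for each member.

First tranche $7,500 split equally: $1,500 each.
Remainder $16,050 by metered usage (total 8,851): Quinlan 893.98 → $900; Vance 5,897.03 → $5,900; Becker 2,128.88 → $2,125; Orozco 2,914.06 → $2,925; Halvorsen 4,216.05 → $4,225.
Rounding difference −$25 on remainder applied to Vance.
Totals: Quinlan $1,500 + $900 = $2,400; Vance $1,500 + $5,875 = $7,375; Becker $1,500 + $2,125 = $3,625; Orozco $1,500 + $2,925 = $4,425; Halvorsen $1,500 + $4,225 = $5,725.

Quinlan: $2,400 · Vance: $7,375 · Becker: $3,625 · Orozco: $4,425 · Halvorsen: $5,725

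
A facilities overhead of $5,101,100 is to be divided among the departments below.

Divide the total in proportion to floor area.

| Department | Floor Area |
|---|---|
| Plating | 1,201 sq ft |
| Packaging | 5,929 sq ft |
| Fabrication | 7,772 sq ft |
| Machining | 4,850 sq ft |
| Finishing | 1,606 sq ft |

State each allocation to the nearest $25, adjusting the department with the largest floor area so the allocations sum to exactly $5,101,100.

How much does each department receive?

Plating: $286,850 · Packaging: $1,416,075 · Fabrication: $1,856,225 · Machining: $1,158,375 · Finishing: $383,575

Sum of floor area: 21,358.
Proportional shares: Plating 1,201/21,358 × $5,101,100 = 286,844.33; Packaging 5,929/21,358 × $5,101,100 = 1,416,069.95; Fabrication 7,772/21,358 × $5,101,100 = 1,856,248.21; Machining 4,850/21,358 × $5,101,100 = 1,158,363.84; Finishing 1,606/21,358 × $5,101,100 = 383,573.68.
At nearest $25: Plating $286,850; Packaging $1,416,075; Fabrication $1,856,250; Machining $1,158,375; Finishing $383,575. Sum = $5,101,125.
Difference $5,101,100 − $5,101,125 = −$25 applied to largest floor area (Fabrication): Fabrication becomes $1,856,225.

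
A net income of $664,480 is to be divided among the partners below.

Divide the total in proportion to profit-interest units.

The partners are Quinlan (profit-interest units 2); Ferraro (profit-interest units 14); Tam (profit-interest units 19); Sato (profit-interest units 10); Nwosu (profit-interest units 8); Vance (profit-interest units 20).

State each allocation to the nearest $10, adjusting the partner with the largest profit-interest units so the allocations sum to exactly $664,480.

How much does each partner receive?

Quinlan: $18,200 | Ferraro: $127,430 | Tam: $172,950 | Sato: $91,020 | Nwosu: $72,820 | Vance: $182,060

Profit-interest units total: 2 + 14 + 19 + 10 + 8 + 20 = 73.
Unrounded shares: Quinlan 18,204.93; Ferraro 127,434.52; Tam 172,946.85; Sato 91,024.66; Nwosu 72,819.73; Vance 182,049.32.
After rounding ($10): Quinlan $18,200; Ferraro $127,430; Tam $172,950; Sato $91,020; Nwosu $72,820; Vance $182,050. Sum = $664,470.
Difference $664,480 − $664,470 = +$10 applied to largest profit-interest units (Vance): Vance becomes $182,060.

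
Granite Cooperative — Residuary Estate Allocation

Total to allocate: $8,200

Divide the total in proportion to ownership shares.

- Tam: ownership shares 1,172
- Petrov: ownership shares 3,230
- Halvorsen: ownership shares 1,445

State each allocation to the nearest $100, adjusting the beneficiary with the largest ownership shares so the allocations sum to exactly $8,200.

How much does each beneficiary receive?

Tam: $1,600 · Petrov: $4,600 · Halvorsen: $2,000

Sum of ownership shares: 5,847.
Unrounded shares: Tam 1,172/5,847 × $8,200 = 1,643.65; Petrov 3,230/5,847 × $8,200 = 4,529.84; Halvorsen 1,445/5,847 × $8,200 = 2,026.51.
Rounded to nearest $100: Tam $1,600; Petrov $4,500; Halvorsen $2,000. Sum = $8,100.
Difference $8,200 − $8,100 = +$100 applied to largest ownership shares (Petrov): Petrov becomes $4,600.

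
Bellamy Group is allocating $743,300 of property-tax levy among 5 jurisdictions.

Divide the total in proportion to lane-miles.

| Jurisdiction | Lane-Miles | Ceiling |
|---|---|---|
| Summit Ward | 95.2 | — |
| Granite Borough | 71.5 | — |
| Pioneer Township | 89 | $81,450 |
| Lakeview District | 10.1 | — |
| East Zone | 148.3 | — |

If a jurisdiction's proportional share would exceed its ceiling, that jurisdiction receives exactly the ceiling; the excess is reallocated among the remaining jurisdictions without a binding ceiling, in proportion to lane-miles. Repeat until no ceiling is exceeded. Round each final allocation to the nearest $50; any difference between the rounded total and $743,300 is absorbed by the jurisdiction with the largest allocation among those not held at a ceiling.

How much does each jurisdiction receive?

Summit Ward: $193,800 · Granite Borough: $145,550 · Pioneer Township: $81,450 · Lakeview District: $20,550 · East Zone: $301,950

Lane-miles total: 414.1.
Unconstrained shares: Summit Ward 170,881.82; Granite Borough 128,340.86; Pioneer Township 159,752.96; Lakeview District 18,129.27; East Zone 266,195.10.
Cap binds for Pioneer Township ($81,450); residual $661,850 reallocated over remaining lane-miles 325.1.
Redistributed shares: Summit Ward 193,811.50 → $193,800; Granite Borough 145,562.21 → $145,550; Lakeview District 20,561.93 → $20,550; East Zone 301,914.35 → $301,900.
Rounding difference +$50 applied to East Zone → $301,950.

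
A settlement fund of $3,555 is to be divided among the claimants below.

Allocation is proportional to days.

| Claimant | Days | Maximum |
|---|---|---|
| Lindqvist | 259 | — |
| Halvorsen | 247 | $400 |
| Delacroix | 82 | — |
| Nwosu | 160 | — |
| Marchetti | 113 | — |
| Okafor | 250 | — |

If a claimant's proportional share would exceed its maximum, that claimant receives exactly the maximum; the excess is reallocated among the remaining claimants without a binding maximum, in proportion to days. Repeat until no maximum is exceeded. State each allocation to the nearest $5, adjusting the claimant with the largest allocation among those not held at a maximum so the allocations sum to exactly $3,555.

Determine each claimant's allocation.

Lindqvist: $940; Halvorsen: $400; Delacroix: $300; Nwosu: $585; Marchetti: $415; Okafor: $915

Sum of days: 1,111.
Unconstrained shares: Lindqvist 828.75; Halvorsen 790.36; Delacroix 262.39; Nwosu 511.97; Marchetti 361.58; Okafor 799.95.
Cap binds for Halvorsen ($400); remaining pool $3,155 reallocated over remaining days 864.
Shares after redistribution: Lindqvist 945.77 → $945; Delacroix 299.43 → $300; Nwosu 584.26 → $585; Marchetti 412.63 → $415; Okafor 912.91 → $915.
Rounding difference −$5 applied to Lindqvist → $940.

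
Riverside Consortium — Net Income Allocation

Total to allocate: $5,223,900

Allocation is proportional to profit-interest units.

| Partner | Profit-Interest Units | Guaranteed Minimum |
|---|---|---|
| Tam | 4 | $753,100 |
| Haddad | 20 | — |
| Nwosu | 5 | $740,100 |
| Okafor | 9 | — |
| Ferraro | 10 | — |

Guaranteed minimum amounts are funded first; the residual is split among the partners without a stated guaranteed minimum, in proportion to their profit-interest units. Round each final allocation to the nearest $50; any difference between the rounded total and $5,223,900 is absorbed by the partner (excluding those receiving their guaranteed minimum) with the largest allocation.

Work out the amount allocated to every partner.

Tam: $753,100; Haddad: $1,913,150; Nwosu: $740,100; Okafor: $860,950; Ferraro: $956,600

Guaranteed amounts: Tam $753,100; Nwosu $740,100. Balance $3,730,700.
Balance split over remaining profit-interest units 39: Haddad 1,913,179.49 → $1,913,200; Okafor 860,930.77 → $860,950; Ferraro 956,589.74 → $956,600.
Rounding difference −$50 applied to Haddad → $1,913,150.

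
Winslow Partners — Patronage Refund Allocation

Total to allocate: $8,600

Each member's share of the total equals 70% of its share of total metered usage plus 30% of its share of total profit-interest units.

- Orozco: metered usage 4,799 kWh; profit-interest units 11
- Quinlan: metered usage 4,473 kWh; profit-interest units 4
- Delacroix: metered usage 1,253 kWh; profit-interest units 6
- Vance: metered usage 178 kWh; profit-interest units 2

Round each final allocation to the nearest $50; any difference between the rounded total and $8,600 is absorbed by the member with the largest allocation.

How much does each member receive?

Orozco: $3,950; Quinlan: $2,950; Delacroix: $1,400; Vance: $300

Totals — metered usage 10,703, profit-interest units 23.
Composite weights (70% metered usage + 30% profit-interest units): Orozco 0.4573; Quinlan 0.3447; Delacroix 0.1602; Vance 0.0377.
Proportional shares: Orozco 3,933.15; Quinlan 2,964.58; Delacroix 1,377.80; Vance 324.47.
At nearest $50: Orozco $3,950; Quinlan $2,950; Delacroix $1,400; Vance $300. Sum = $8,600.
Rounded total matches; no reconciliation needed.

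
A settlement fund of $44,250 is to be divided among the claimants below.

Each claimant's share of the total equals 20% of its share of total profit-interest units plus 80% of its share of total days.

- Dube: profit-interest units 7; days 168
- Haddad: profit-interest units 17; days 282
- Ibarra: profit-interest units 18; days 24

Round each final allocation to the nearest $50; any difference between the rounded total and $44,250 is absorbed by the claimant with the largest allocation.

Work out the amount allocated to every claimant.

Totals — profit-interest units 42, days 474.
Blended shares (20% profit-interest units + 80% days): Dube 0.3169; Haddad 0.5569; Ibarra 0.1262.
Raw shares: Dube 14,021.84; Haddad 24,642.90; Ibarra 5,585.26.
Rounded to nearest $50: Dube $14,000; Haddad $24,650; Ibarra $5,600. Sum = $44,250.
Rounded total matches; no reconciliation needed.

Dube: $14,000 | Haddad: $24,650 | Ibarra: $5,600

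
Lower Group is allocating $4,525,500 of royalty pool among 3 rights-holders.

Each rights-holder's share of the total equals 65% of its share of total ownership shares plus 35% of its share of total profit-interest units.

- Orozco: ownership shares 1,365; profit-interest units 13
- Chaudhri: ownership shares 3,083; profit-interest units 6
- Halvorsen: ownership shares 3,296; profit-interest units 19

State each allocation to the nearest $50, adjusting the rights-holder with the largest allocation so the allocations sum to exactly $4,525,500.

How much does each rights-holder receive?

Totals — ownership shares 7,744, profit-interest units 38.
Composite weights (65% ownership shares + 35% profit-interest units): Orozco 0.2343; Chaudhri 0.3140; Halvorsen 0.4517.
Unrounded shares: Orozco 1,060,367.25; Chaudhri 1,421,177.58; Halvorsen 2,043,955.17.
Rounded to nearest $50: Orozco $1,060,350; Chaudhri $1,421,200; Halvorsen $2,043,950. Sum = $4,525,500.
No rounding difference to absorb.

Orozco: $1,060,350 · Chaudhri: $1,421,200 · Halvorsen: $2,043,950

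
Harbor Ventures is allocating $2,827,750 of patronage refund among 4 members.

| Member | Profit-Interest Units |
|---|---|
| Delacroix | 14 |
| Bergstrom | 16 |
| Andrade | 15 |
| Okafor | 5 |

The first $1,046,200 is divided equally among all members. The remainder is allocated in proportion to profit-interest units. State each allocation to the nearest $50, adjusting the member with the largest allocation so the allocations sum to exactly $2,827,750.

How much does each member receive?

$1,046,200 shared equally gives $261,550 per member.
Remainder $1,781,550 by profit-interest units (total 50): Delacroix 498,834.00 → $498,850; Bergstrom 570,096.00 → $570,100; Andrade 534,465.00 → $534,450; Okafor 178,155.00 → $178,150.
Totals: Delacroix $261,550 + $498,850 = $760,400; Bergstrom $261,550 + $570,100 = $831,650; Andrade $261,550 + $534,450 = $796,000; Okafor $261,550 + $178,150 = $439,700.

Delacroix: $760,400 | Bergstrom: $831,650 | Andrade: $796,000 | Okafor: $439,700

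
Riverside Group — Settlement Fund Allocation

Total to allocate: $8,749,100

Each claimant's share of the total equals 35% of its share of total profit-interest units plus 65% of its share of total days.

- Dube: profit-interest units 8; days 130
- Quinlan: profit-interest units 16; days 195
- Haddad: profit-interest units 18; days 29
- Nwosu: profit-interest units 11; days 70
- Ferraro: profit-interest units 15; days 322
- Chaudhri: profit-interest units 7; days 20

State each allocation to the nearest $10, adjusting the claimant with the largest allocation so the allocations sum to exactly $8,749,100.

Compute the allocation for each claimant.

Dube: $1,291,780; Quinlan: $2,100,980; Haddad: $950,230; Nwosu: $968,810; Ferraro: $3,003,010; Chaudhri: $434,290

Totals — profit-interest units 75, days 766.
Combined weights (35% profit-interest units + 65% days): Dube 0.1476; Quinlan 0.2401; Haddad 0.1086; Nwosu 0.1107; Ferraro 0.3432; Chaudhri 0.0496.
Unrounded shares: Dube 1,291,775.30; Quinlan 2,100,979.48; Haddad 950,225.36; Nwosu 968,812.44; Ferraro 3,003,020.07; Chaudhri 434,287.35.
After rounding ($10): Dube $1,291,780; Quinlan $2,100,980; Haddad $950,230; Nwosu $968,810; Ferraro $3,003,020; Chaudhri $434,290. Sum = $8,749,110.
Difference $8,749,100 − $8,749,110 = −$10 applied to largest allocation (Ferraro): Ferraro becomes $3,003,010.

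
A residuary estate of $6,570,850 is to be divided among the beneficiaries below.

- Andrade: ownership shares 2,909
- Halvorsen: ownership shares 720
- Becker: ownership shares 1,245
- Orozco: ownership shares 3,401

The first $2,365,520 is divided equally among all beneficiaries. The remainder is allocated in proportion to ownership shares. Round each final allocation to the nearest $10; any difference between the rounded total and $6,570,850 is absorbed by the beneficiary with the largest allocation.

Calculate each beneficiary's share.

First tranche $2,365,520 split equally: $591,380 each.
Remainder $4,205,330 by ownership shares (total 8,275): Andrade 1,478,345.01 → $1,478,350; Halvorsen 365,901.82 → $365,900; Becker 632,705.24 → $632,710; Orozco 1,728,377.93 → $1,728,380.
Rounding difference −$10 on remainder applied to Orozco.
Totals: Andrade $591,380 + $1,478,350 = $2,069,730; Halvorsen $591,380 + $365,900 = $957,280; Becker $591,380 + $632,710 = $1,224,090; Orozco $591,380 + $1,728,370 = $2,319,750.

Andrade: $2,069,730 · Halvorsen: $957,280 · Becker: $1,224,090 · Orozco: $2,319,750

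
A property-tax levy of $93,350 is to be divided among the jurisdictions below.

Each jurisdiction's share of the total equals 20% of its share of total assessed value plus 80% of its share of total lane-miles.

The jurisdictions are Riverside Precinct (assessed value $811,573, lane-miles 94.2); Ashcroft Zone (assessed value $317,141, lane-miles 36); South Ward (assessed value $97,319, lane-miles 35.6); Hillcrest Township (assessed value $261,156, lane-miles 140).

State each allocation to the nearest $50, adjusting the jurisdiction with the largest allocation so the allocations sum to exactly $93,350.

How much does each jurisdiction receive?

Riverside Precinct: $33,200 · Ashcroft Zone: $12,750 · South Ward: $9,900 · Hillcrest Township: $37,500

Totals — assessed value 1,487,189, lane-miles 305.8.
Composite weights (20% assessed value + 80% lane-miles): Riverside Precinct 0.3556; Ashcroft Zone 0.1368; South Ward 0.1062; Hillcrest Township 0.4014.
Proportional shares: Riverside Precinct 33,193.16; Ashcroft Zone 12,772.98; South Ward 9,915.68; Hillcrest Township 37,468.19.
Rounded to nearest $50: Riverside Precinct $33,200; Ashcroft Zone $12,750; South Ward $9,900; Hillcrest Township $37,450. Sum = $93,300.
Difference $93,350 − $93,300 = +$50 applied to largest allocation (Hillcrest Township): Hillcrest Township becomes $37,500.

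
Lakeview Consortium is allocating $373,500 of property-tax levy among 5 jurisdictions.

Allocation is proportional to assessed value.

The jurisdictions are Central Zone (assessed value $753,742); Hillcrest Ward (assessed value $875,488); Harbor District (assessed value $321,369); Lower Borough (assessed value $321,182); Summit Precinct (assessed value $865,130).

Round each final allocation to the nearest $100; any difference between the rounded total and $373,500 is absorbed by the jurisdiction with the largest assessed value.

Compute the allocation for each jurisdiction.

Central Zone: $89,700; Hillcrest Ward: $104,300; Harbor District: $38,300; Lower Borough: $38,200; Summit Precinct: $103,000

Sum of assessed value: 3,136,911.
Raw shares: Central Zone 753,742/3,136,911 × $373,500 = 89,745.18; Hillcrest Ward 875,488/3,136,911 × $373,500 = 104,241.01; Harbor District 321,369/3,136,911 × $373,500 = 38,264.18; Lower Borough 321,182/3,136,911 × $373,500 = 38,241.91; Summit Precinct 865,130/3,136,911 × $373,500 = 103,007.72.
At nearest $100: Central Zone $89,700; Hillcrest Ward $104,200; Harbor District $38,300; Lower Borough $38,200; Summit Precinct $103,000. Sum = $373,400.
Difference $373,500 − $373,400 = +$100 applied to largest assessed value (Hillcrest Ward): Hillcrest Ward becomes $104,300.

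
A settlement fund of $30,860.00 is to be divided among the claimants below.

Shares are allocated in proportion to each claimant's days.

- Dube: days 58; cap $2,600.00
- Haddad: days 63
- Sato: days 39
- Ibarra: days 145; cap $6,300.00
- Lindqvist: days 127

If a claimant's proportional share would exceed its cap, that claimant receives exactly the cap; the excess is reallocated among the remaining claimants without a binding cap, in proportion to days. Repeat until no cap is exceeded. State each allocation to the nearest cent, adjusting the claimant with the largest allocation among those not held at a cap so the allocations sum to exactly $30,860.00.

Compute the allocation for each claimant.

Dube: $2,600.00; Haddad: $6,041.40; Sato: $3,739.91; Ibarra: $6,300.00; Lindqvist: $12,178.69

Days total: 432.
Proportional shares (ignoring caps): Dube 4,143.2407; Haddad 4,500.4167; Sato 2,785.9722; Ibarra 10,358.1019; Lindqvist 9,072.2685.
Capped: Dube ($2,600.00), Ibarra ($6,300.00); remaining pool $21,960.00 reallocated over remaining days 229.
Shares after redistribution: Haddad 6,041.3974 → $6,041.40; Sato 3,739.9127 → $3,739.91; Lindqvist 12,178.6900 → $12,178.69.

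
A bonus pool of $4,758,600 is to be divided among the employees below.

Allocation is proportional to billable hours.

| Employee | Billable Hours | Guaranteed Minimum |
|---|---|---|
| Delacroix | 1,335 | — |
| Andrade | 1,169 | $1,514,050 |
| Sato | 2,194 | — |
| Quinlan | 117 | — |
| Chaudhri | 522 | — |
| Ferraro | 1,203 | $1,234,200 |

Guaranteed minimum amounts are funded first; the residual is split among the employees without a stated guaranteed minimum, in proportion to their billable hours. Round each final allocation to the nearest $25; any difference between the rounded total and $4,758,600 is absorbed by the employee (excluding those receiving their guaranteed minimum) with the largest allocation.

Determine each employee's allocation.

Delacroix: $643,900 · Andrade: $1,514,050 · Sato: $1,058,250 · Quinlan: $56,425 · Chaudhri: $251,775 · Ferraro: $1,234,200

Minimums first: Andrade $1,514,050; Ferraro $1,234,200. Balance $2,010,350.
Balance split over remaining billable hours 4,168: Delacroix 643,910.09 → $643,900; Sato 1,058,231.26 → $1,058,225; Quinlan 56,432.57 → $56,425; Chaudhri 251,776.08 → $251,775.
Rounding difference +$25 applied to Sato → $1,058,250.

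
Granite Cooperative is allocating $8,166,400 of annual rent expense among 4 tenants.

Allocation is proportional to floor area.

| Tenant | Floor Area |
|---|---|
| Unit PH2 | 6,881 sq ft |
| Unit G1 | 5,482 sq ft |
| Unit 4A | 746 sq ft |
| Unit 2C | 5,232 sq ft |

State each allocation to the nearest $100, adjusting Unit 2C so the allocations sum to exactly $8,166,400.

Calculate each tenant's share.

Combined floor area = 18,341.
Proportional shares: Unit PH2 6,881/18,341 × $8,166,400 = 3,063,791.42; Unit G1 5,482/18,341 × $8,166,400 = 2,440,881.35; Unit 4A 746/18,341 × $8,166,400 = 332,159.34; Unit 2C 5,232/18,341 × $8,166,400 = 2,329,567.90.
After rounding ($100): Unit PH2 $3,063,800; Unit G1 $2,440,900; Unit 4A $332,200; Unit 2C $2,329,600. Sum = $8,166,500.
Difference $8,166,400 − $8,166,500 = −$100 applied to Unit 2C: Unit 2C becomes $2,329,500.

Unit PH2: $3,063,800 | Unit G1: $2,440,900 | Unit 4A: $332,200 | Unit 2C: $2,329,500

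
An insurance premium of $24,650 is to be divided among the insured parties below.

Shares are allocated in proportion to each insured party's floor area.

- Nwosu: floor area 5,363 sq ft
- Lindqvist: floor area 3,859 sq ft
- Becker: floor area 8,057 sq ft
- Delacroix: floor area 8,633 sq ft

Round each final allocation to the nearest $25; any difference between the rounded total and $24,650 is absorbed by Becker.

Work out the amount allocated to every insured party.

Nwosu: $5,100; Lindqvist: $3,675; Becker: $7,650; Delacroix: $8,225

Floor area total: 25,912.
Raw shares: Nwosu 5,363/25,912 × $24,650 = 5,101.80; Lindqvist 3,859/25,912 × $24,650 = 3,671.05; Becker 8,057/25,912 × $24,650 = 7,664.60; Delacroix 8,633/25,912 × $24,650 = 8,212.54.
Rounded to nearest $25: Nwosu $5,100; Lindqvist $3,675; Becker $7,675; Delacroix $8,225. Sum = $24,675.
Difference $24,650 − $24,675 = −$25 applied to Becker: Becker becomes $7,650.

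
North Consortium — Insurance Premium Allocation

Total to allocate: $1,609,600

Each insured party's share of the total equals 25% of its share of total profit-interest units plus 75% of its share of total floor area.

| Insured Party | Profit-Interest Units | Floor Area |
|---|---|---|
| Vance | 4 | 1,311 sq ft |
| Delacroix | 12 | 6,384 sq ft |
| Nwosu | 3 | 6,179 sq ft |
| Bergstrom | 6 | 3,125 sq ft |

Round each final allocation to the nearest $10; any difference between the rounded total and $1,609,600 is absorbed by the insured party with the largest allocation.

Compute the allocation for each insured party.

Totals — profit-interest units 25, floor area 16,999.
Combined weights (25% profit-interest units + 75% floor area): Vance 0.0978; Delacroix 0.4017; Nwosu 0.3026; Bergstrom 0.1979.
Pro-rata amounts: Vance 157,485.90; Delacroix 646,517.77; Nwosu 487,095.51; Bergstrom 318,500.82.
At nearest $10: Vance $157,490; Delacroix $646,520; Nwosu $487,100; Bergstrom $318,500. Sum = $1,609,610.
Difference $1,609,600 − $1,609,610 = −$10 applied to largest allocation (Delacroix): Delacroix becomes $646,510.

Vance: $157,490 · Delacroix: $646,510 · Nwosu: $487,100 · Bergstrom: $318,500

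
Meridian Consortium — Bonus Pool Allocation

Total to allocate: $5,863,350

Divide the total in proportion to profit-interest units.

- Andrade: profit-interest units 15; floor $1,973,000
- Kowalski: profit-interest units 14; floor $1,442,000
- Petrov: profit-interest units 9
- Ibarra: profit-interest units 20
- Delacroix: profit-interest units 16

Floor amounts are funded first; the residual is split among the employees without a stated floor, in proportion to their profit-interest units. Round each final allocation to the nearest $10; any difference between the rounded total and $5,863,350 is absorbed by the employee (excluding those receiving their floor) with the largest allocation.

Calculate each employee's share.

Andrade: $1,973,000 · Kowalski: $1,442,000 · Petrov: $489,670 · Ibarra: $1,088,160 · Delacroix: $870,520

Guaranteed amounts: Andrade $1,973,000; Kowalski $1,442,000. Residual $2,448,350.
Residual split over remaining profit-interest units 45: Petrov 489,670.00 → $489,670; Ibarra 1,088,155.56 → $1,088,160; Delacroix 870,524.44 → $870,520.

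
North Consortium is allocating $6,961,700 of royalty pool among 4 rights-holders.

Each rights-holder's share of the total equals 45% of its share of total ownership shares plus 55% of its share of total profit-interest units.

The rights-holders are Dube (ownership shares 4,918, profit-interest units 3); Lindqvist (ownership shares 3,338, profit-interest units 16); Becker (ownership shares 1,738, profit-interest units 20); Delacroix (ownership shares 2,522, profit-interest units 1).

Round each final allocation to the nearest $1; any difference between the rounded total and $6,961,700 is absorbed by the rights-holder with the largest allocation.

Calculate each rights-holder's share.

Ownership shares total 12,516; profit-interest units total 40.
Combined weights (45% ownership shares + 55% profit-interest units): Dube 0.2181; Lindqvist 0.3400; Becker 0.3375; Delacroix 0.1044.
Unrounded shares: Dube 1,518,149.53; Lindqvist 2,367,078.12; Becker 2,349,490.32; Delacroix 726,982.03.
Rounded to nearest $1: Dube $1,518,150; Lindqvist $2,367,078; Becker $2,349,490; Delacroix $726,982. Sum = $6,961,700.
Sum already equals the total — no adjustment.

Dube: $1,518,150; Lindqvist: $2,367,078; Becker: $2,349,490; Delacroix: $726,982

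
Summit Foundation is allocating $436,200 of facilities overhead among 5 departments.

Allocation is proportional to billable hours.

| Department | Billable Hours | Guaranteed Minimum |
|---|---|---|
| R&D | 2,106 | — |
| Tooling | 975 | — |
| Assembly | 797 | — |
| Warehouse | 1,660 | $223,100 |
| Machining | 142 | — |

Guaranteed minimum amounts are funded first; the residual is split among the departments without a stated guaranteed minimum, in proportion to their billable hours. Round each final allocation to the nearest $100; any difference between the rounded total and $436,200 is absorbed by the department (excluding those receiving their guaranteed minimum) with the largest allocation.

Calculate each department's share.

R&D: $111,700; Tooling: $51,700; Assembly: $42,200; Warehouse: $223,100; Machining: $7,500

Guaranteed amounts: Warehouse $223,100. Balance $213,100.
Balance split over remaining billable hours 4,020: R&D 111,638.96 → $111,600; Tooling 51,684.70 → $51,700; Assembly 42,248.93 → $42,200; Machining 7,527.41 → $7,500.
Rounding difference +$100 applied to R&D → $111,700.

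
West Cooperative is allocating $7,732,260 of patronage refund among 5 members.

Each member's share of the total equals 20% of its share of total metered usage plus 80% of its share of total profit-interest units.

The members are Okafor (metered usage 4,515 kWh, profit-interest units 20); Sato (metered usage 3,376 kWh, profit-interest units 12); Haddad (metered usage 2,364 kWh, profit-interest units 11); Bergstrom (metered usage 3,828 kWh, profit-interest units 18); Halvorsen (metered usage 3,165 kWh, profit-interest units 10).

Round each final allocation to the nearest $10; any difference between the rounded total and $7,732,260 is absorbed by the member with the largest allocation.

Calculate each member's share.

Okafor: $2,147,300 · Sato: $1,348,180 · Haddad: $1,170,320 · Bergstrom: $1,911,450 · Halvorsen: $1,155,010

Metered usage total 17,248; profit-interest units total 71.
Blended shares (20% metered usage + 80% profit-interest units): Okafor 0.2777; Sato 0.1744; Haddad 0.1514; Bergstrom 0.2472; Halvorsen 0.1494.
Proportional shares: Okafor 2,147,295.06; Sato 1,348,180.12; Haddad 1,170,320.36; Bergstrom 1,911,450.68; Halvorsen 1,155,013.79.
At nearest $10: Okafor $2,147,300; Sato $1,348,180; Haddad $1,170,320; Bergstrom $1,911,450; Halvorsen $1,155,010. Sum = $7,732,260.
Rounded total matches; no reconciliation needed.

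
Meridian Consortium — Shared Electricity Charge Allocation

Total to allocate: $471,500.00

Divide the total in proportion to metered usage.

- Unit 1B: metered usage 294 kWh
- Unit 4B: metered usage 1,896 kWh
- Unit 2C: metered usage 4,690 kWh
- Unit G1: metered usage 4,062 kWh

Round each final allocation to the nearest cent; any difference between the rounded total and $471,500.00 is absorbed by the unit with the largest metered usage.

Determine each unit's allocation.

Unit 1B: $12,668.71 | Unit 4B: $81,700.24 | Unit 2C: $202,096.05 | Unit G1: $175,035.00

Combined metered usage = 294 + 1,896 + 4,690 + 4,062 = 10,942.
Pro-rata amounts: Unit 1B 12,668.7077; Unit 4B 81,700.2376; Unit 2C 202,096.0519; Unit G1 175,035.0027.
At nearest cent: Unit 1B $12,668.71; Unit 4B $81,700.24; Unit 2C $202,096.05; Unit G1 $175,035.00. Sum = $471,500.00.
Sum already equals the total — no adjustment.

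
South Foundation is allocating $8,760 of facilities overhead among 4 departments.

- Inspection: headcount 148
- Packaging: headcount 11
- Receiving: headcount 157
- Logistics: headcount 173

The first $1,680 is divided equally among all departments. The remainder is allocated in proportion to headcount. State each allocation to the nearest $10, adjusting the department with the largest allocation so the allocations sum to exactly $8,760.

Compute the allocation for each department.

Equal tier: $1,680 ÷ 4 = $420 apiece.
Remainder $7,080 by headcount (total 489): Inspection 2,142.82 → $2,140; Packaging 159.26 → $160; Receiving 2,273.13 → $2,270; Logistics 2,504.79 → $2,500.
Rounding difference +$10 on remainder applied to Logistics.
Totals: Inspection $420 + $2,140 = $2,560; Packaging $420 + $160 = $580; Receiving $420 + $2,270 = $2,690; Logistics $420 + $2,510 = $2,930.

Inspection: $2,560; Packaging: $580; Receiving: $2,690; Logistics: $2,930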